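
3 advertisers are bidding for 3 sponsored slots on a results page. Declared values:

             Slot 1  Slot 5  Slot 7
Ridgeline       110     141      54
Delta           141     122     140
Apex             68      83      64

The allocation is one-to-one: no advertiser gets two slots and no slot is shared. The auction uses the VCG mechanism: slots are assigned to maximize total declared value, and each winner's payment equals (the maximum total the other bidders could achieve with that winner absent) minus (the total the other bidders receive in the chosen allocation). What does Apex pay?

Apex pays $1.

Efficient allocation: Ridgeline→Slot 5 ($141), Delta→Slot 7 ($140), Apex→Slot 1 ($68); total welfare W = $349.
Apex receives Slot 1 at value $68, so the others get W − 68 = $281.
Without Apex: best allocation of the remaining 2 bidders over all 3 slots is Ridgeline→Slot 5 ($141), Delta→Slot 1 ($141), total $282.
VCG payment = (others' best without Apex) − (others' welfare with Apex) = 282 − 281 = $1.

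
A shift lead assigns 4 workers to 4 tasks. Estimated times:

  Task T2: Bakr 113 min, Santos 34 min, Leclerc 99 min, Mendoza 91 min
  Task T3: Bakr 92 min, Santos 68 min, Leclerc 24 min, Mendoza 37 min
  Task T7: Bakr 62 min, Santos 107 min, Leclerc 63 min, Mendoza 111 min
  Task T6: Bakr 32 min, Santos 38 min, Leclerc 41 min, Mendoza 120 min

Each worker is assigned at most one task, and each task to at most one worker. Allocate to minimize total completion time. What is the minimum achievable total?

Minimum total: 166 min

Optimal: Bakr→Task T6 (32 min), Santos→Task T2 (34 min), Leclerc→Task T7 (63 min), Mendoza→Task T3 (37 min) — total 32+34+63+37 = 166 min.
Row-greedy (each worker in turn takes its cheapest remaining task) gives 201 min, worse by 35.
Swapping Leclerc↔Mendoza (Leclerc→Task T3 24 min, Mendoza→Task T7 111 min) adds 35.
No other one-to-one assignment undercuts 166 min.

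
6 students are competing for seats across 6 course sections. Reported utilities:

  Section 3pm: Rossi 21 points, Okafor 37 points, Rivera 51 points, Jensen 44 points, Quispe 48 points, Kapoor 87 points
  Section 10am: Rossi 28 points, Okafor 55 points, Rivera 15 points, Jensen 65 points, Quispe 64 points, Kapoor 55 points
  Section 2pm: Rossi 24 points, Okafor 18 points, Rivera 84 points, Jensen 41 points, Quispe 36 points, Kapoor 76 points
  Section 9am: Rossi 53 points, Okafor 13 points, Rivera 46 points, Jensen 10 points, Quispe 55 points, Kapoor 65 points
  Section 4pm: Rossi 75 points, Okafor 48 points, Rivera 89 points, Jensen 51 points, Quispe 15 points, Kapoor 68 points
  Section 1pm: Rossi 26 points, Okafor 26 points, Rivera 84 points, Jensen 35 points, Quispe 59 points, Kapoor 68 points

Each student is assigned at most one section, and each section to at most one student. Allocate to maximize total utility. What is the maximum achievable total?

Optimal: Rossi→Section 4pm (75 points), Okafor→Section 10am (55 points), Rivera→Section 1pm (84 points), Jensen→Section 2pm (41 points), Quispe→Section 9am (55 points), Kapoor→Section 3pm (87 points) — total 75+55+84+41+55+87 = 397 points.
Max-entry greedy (repeatedly take the single best remaining cell) gives 371 points, worse by 26.
Next-best assignment: Rossi→Section 9am, Okafor→Section 4pm, Rivera→Section 2pm, Jensen→Section 10am, Quispe→Section 1pm, Kapoor→Section 3pm = 396 points.
Swapping Kapoor↔Quispe (Kapoor→Section 9am 65 points, Quispe→Section 3pm 48 points) loses 29.

Maximum total: 397 points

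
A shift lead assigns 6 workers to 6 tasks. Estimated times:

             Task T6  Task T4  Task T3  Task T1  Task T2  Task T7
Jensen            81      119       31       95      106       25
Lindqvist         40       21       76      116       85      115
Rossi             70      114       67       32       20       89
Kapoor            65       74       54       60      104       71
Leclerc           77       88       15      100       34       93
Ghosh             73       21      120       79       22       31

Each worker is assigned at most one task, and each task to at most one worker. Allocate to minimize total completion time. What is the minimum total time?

Optimal: Jensen→Task T7 (25 min), Lindqvist→Task T4 (21 min), Rossi→Task T1 (32 min), Kapoor→Task T6 (65 min), Leclerc→Task T3 (15 min), Ghosh→Task T2 (22 min) — total 25+21+32+65+15+22 = 180 min.
Column-greedy (each task in turn goes to its cheapest remaining worker) gives 237 min, worse by 57.
No other one-to-one assignment undercuts 180 min.

Minimum total: 180 min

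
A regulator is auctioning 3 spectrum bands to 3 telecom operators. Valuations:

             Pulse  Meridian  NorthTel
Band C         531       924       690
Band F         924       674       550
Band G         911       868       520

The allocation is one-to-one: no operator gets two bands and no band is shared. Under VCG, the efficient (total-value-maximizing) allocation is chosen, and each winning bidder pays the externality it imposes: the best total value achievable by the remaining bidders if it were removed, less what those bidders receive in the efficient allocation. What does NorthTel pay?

NorthTel pays $56M.

Efficient allocation: Pulse→Band F ($924M), Meridian→Band G ($868M), NorthTel→Band C ($690M); total welfare W = $2482M.
NorthTel receives Band C at value $690M, so the others get W − 690 = $1792M.
Without NorthTel: best allocation of the remaining 2 bidders over all 3 bands is Pulse→Band F ($924M), Meridian→Band C ($924M), total $1848M.
VCG payment = (others' best without NorthTel) − (others' welfare with NorthTel) = 1848 − 1792 = $56M.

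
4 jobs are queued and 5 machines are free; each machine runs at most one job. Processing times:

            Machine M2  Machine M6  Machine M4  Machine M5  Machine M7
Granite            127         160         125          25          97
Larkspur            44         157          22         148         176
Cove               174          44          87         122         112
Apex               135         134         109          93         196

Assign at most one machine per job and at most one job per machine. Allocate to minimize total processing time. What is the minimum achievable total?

Treat this as an assignment problem: match each job to one machine.
Optimal: Granite→Machine M5 (25 min), Larkspur→Machine M2 (44 min), Cove→Machine M6 (44 min), Apex→Machine M4 (109 min) — total 25+44+44+109 = 222 min.
Next-best assignment: Granite→Machine M5, Larkspur→Machine M4, Cove→Machine M6, Apex→Machine M2 = 226 min.

Min total: 222 min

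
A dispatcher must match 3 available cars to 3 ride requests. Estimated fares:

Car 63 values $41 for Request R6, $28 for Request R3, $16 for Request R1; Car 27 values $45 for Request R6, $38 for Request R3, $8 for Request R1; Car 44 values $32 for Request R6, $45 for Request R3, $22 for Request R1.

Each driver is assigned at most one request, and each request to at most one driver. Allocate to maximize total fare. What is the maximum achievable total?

Maximum total: $106

Optimal: Car 63→Request R1 ($16), Car 27→Request R6 ($45), Car 44→Request R3 ($45) — total 16+45+45 = $106.
Row-greedy (each driver in turn takes its best remaining request) gives $101, worse by 5.
Swapping Car 63↔Car 27 (Car 63→Request R6 $41, Car 27→Request R1 $8) loses 12.
No other one-to-one assignment exceeds $106.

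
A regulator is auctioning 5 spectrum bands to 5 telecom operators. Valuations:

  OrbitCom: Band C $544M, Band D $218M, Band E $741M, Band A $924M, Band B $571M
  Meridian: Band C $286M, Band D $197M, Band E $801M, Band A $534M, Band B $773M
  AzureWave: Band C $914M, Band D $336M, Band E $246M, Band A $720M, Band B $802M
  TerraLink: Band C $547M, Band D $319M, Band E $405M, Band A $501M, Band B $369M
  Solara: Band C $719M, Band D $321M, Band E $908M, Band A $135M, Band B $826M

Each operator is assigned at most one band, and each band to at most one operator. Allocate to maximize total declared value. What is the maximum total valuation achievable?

Max total: $3838M

Optimal: OrbitCom→Band A ($924M), Meridian→Band B ($773M), AzureWave→Band C ($914M), TerraLink→Band D ($319M), Solara→Band E ($908M) — total 924+773+914+319+908 = $3838M.
Column-greedy (each band in turn goes to its best remaining operator) gives $3329M, worse by 509.
Next-best assignment: OrbitCom→Band A, Meridian→Band E, AzureWave→Band C, TerraLink→Band D, Solara→Band B = $3784M.
Swapping Meridian↔OrbitCom (Meridian→Band A $534M, OrbitCom→Band B $571M) loses 592.
No other one-to-one assignment exceeds $3838M.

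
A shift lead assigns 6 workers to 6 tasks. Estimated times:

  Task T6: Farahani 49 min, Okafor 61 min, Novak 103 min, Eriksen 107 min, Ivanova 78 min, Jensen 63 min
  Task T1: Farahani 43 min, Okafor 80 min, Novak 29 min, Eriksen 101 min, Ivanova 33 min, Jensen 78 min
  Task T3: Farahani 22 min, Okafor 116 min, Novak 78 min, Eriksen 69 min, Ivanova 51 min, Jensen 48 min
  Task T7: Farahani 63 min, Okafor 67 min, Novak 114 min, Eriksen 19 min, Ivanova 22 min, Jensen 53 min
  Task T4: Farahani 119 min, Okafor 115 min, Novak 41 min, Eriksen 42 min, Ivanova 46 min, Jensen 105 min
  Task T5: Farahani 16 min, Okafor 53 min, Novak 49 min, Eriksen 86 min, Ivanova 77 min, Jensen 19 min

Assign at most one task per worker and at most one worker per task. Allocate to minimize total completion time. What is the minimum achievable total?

Minimum total: 195 min

Treat this as an assignment problem: match each worker to one task.
Optimal: Farahani→Task T3 (22 min), Okafor→Task T6 (61 min), Novak→Task T1 (29 min), Eriksen→Task T4 (42 min), Ivanova→Task T7 (22 min), Jensen→Task T5 (19 min) — total 22+61+29+42+22+19 = 195 min.
Column-greedy (each task in turn goes to its cheapest remaining worker) gives 244 min, worse by 49.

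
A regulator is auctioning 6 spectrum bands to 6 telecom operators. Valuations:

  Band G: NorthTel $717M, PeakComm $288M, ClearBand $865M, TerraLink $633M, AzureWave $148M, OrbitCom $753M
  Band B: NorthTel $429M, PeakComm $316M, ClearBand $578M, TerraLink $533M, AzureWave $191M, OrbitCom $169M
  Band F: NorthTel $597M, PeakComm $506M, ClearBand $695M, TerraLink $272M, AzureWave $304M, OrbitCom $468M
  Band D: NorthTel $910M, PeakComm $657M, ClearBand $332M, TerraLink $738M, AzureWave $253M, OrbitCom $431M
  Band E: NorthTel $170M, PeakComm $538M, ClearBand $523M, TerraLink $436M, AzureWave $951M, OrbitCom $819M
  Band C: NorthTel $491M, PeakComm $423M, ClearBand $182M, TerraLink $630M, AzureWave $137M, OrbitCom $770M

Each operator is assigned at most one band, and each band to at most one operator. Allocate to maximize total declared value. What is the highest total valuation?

Optimal: NorthTel→Band D ($910M), PeakComm→Band F ($506M), ClearBand→Band G ($865M), TerraLink→Band B ($533M), AzureWave→Band E ($951M), OrbitCom→Band C ($770M) — total 910+506+865+533+951+770 = $4535M.
Swapping TerraLink↔PeakComm (TerraLink→Band F $272M, PeakComm→Band B $316M) loses 451.
No other one-to-one assignment exceeds $4535M.

Maximum total: $4535M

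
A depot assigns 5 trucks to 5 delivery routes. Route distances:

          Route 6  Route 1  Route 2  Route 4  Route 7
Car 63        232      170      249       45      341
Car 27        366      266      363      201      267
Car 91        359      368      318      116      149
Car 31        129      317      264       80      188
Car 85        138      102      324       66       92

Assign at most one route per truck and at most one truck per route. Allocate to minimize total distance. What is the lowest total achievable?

Optimal: Car 63→Route 4 (45 km), Car 27→Route 2 (363 km), Car 91→Route 7 (149 km), Car 31→Route 6 (129 km), Car 85→Route 1 (102 km) — total 45+363+149+129+102 = 788 km.
Min-entry greedy (repeatedly take the single cheapest remaining cell) gives 850 km, worse by 62.
Next-best assignment: Car 63→Route 2, Car 27→Route 4, Car 91→Route 7, Car 31→Route 6, Car 85→Route 1 = 830 km.
Checked against all permutations: 788 km is optimal.

Minimum total: 788 km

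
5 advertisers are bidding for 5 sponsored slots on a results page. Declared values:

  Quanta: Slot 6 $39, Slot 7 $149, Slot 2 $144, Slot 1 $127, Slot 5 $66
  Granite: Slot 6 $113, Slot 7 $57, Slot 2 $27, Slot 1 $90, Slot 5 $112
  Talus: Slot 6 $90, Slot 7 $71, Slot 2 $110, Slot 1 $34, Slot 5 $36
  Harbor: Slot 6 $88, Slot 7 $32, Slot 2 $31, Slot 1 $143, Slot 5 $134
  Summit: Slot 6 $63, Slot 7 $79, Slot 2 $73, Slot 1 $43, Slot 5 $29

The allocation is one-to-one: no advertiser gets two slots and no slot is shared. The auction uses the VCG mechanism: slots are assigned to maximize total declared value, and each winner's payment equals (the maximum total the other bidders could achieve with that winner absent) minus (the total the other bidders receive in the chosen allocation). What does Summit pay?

Summit pays $1.

Efficient allocation: Quanta→Slot 7 ($149), Granite→Slot 5 ($112), Talus→Slot 2 ($110), Harbor→Slot 1 ($143), Summit→Slot 6 ($63); total welfare W = $577.
Summit receives Slot 6 at value $63, so the others get W − 63 = $514.
Without Summit: best allocation of the remaining 4 bidders over all 5 slots is Quanta→Slot 7 ($149), Granite→Slot 6 ($113), Talus→Slot 2 ($110), Harbor→Slot 1 ($143), total $515.
VCG payment = (others' best without Summit) − (others' welfare with Summit) = 515 − 514 = $1.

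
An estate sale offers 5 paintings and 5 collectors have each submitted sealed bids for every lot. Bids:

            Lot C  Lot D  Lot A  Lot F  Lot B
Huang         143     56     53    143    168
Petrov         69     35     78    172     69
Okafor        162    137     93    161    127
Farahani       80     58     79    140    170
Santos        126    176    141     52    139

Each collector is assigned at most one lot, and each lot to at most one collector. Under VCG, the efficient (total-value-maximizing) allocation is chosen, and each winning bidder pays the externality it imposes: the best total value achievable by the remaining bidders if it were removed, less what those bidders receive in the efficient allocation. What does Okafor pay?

Okafor pays $35.

Efficient allocation: Huang→Lot C ($143), Petrov→Lot F ($172), Okafor→Lot D ($137), Farahani→Lot B ($170), Santos→Lot A ($141); total welfare W = $763.
Okafor receives Lot D at value $137, so the others get W − 137 = $626.
Without Okafor: best allocation of the remaining 4 bidders over all 5 lots is Huang→Lot C ($143), Petrov→Lot F ($172), Farahani→Lot B ($170), Santos→Lot D ($176), total $661.
VCG payment = (others' best without Okafor) − (others' welfare with Okafor) = 661 − 626 = $35.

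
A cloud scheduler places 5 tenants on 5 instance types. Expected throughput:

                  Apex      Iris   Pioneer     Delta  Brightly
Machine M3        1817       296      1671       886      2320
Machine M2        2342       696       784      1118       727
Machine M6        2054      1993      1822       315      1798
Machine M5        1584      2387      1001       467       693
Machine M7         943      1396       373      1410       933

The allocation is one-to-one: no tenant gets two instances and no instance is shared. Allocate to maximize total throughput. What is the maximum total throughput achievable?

Treat this as an assignment problem: match each tenant to one instance.
Optimal: Apex→Machine M2 (2342 ops/s), Iris→Machine M5 (2387 ops/s), Pioneer→Machine M6 (1822 ops/s), Delta→Machine M7 (1410 ops/s), Brightly→Machine M3 (2320 ops/s) — total 2342+2387+1822+1410+2320 = 10281 ops/s.
Column-greedy (each instance in turn goes to its best remaining tenant) gives 9066 ops/s, worse by 1215.
Every other assignment is strictly worse.

Max total: 10281 ops/s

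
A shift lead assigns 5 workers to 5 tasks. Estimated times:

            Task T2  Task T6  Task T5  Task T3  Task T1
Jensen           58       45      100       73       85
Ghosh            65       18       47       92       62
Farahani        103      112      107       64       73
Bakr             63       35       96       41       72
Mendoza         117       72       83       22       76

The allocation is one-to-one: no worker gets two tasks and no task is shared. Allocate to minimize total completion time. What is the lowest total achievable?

This is a one-to-one assignment (minimum-cost bipartite matching).
Optimal: Jensen→Task T2 (58 min), Ghosh→Task T5 (47 min), Farahani→Task T1 (73 min), Bakr→Task T6 (35 min), Mendoza→Task T3 (22 min) — total 58+47+73+35+22 = 235 min.
Column-greedy (each task in turn goes to its cheapest remaining worker) gives 273 min, worse by 38.
Next-best assignment: Jensen→Task T6, Ghosh→Task T5, Farahani→Task T1, Bakr→Task T2, Mendoza→Task T3 = 250 min.
Swapping Mendoza↔Farahani (Mendoza→Task T1 76 min, Farahani→Task T3 64 min) adds 45.
Checked against all permutations: 235 min is optimal.

Minimum total: 235 min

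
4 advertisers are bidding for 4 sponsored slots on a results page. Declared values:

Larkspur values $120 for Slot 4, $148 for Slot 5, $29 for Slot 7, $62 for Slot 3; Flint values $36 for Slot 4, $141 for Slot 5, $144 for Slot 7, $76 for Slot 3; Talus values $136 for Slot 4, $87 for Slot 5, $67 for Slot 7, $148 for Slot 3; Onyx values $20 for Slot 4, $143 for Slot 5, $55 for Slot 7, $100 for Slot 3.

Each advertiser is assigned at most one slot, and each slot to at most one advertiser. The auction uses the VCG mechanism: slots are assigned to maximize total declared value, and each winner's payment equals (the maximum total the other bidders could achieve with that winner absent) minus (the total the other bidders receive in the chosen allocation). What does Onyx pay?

Onyx pays $28.

Efficient allocation: Larkspur→Slot 4 ($120), Flint→Slot 7 ($144), Talus→Slot 3 ($148), Onyx→Slot 5 ($143); total welfare W = $555.
Onyx receives Slot 5 at value $143, so the others get W − 143 = $412.
Without Onyx: best allocation of the remaining 3 bidders over all 4 slots is Larkspur→Slot 5 ($148), Flint→Slot 7 ($144), Talus→Slot 3 ($148), total $440.
VCG payment = (others' best without Onyx) − (others' welfare with Onyx) = 440 − 412 = $28.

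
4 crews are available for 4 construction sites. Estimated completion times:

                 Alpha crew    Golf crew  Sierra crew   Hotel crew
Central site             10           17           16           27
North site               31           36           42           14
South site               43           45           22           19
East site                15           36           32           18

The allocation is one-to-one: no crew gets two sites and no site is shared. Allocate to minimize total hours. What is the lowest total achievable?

Minimum total: 68 hours

Optimal: Alpha crew→East site (15 hours), Golf crew→Central site (17 hours), Sierra crew→South site (22 hours), Hotel crew→North site (14 hours) — total 15+17+22+14 = 68 hours.
Swapping Hotel crew↔Alpha crew (Hotel crew→East site 18 hours, Alpha crew→North site 31 hours) adds 20.
Every other assignment is strictly worse.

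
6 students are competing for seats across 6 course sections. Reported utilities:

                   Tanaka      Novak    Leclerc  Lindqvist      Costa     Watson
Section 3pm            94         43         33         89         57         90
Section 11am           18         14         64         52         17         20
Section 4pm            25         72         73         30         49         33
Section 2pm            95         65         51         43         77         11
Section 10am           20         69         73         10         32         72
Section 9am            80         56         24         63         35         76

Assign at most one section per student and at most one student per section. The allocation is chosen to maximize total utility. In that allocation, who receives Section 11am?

Leclerc receives Section 11am.

Optimal: Tanaka→Section 9am (80 points), Novak→Section 4pm (72 points), Leclerc→Section 11am (64 points), Lindqvist→Section 3pm (89 points), Costa→Section 2pm (77 points), Watson→Section 10am (72 points) — total 80+72+64+89+77+72 = 454 points.
Row-greedy (each student in turn takes its best remaining section) gives 384 points, worse by 70.
Leclerc's own top section is Section 4pm (73 points), but forcing Leclerc→Section 4pm and reassigning the rest optimally gives only 441 points — worse by 13.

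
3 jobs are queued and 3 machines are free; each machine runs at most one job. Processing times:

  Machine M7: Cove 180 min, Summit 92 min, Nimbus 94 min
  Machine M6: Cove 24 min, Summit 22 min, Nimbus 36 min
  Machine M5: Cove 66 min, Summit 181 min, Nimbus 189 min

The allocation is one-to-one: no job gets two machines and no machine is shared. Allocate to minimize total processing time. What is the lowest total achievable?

This is a one-to-one assignment (minimum-cost bipartite matching).
Optimal: Cove→Machine M5 (66 min), Summit→Machine M6 (22 min), Nimbus→Machine M7 (94 min) — total 66+22+94 = 182 min.
Column-greedy (each machine in turn goes to its cheapest remaining job) gives 305 min, worse by 123.
Next-best assignment: Cove→Machine M5, Summit→Machine M7, Nimbus→Machine M6 = 194 min.
No other one-to-one assignment undercuts 182 min.

Minimum total: 182 min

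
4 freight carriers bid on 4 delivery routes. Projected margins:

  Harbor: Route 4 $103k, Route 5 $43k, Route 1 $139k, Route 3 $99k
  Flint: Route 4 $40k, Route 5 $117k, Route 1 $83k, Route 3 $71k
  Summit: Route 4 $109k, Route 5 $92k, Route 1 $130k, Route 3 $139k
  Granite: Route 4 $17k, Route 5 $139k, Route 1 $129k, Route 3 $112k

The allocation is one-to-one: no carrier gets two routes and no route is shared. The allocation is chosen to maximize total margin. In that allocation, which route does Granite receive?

Optimal: Harbor→Route 4 ($103k), Flint→Route 5 ($117k), Summit→Route 3 ($139k), Granite→Route 1 ($129k) — total 103+117+139+129 = $488k.
Column-greedy (each route in turn goes to its best remaining carrier) gives $458k, worse by 30.
Next-best assignment: Harbor→Route 1, Flint→Route 5, Summit→Route 4, Granite→Route 3 = $477k.
Granite's own top route is Route 5 ($139k), but forcing Granite→Route 5 and reassigning the rest optimally gives only $464k — worse by 24.

Granite receives Route 1.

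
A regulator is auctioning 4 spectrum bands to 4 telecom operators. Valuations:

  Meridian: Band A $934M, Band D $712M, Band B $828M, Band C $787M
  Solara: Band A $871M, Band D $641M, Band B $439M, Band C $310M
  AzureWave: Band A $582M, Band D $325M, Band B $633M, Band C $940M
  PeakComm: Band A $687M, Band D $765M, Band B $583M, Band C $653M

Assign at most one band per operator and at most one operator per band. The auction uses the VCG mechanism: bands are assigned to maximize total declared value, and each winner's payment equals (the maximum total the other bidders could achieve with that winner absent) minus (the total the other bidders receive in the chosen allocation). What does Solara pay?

Solara pays $106M.

Efficient allocation: Meridian→Band B ($828M), Solara→Band A ($871M), AzureWave→Band C ($940M), PeakComm→Band D ($765M); total welfare W = $3404M.
Solara receives Band A at value $871M, so the others get W − 871 = $2533M.
Without Solara: best allocation of the remaining 3 bidders over all 4 bands is Meridian→Band A ($934M), AzureWave→Band C ($940M), PeakComm→Band D ($765M), total $2639M.
VCG payment = (others' best without Solara) − (others' welfare with Solara) = 2639 − 2533 = $106M.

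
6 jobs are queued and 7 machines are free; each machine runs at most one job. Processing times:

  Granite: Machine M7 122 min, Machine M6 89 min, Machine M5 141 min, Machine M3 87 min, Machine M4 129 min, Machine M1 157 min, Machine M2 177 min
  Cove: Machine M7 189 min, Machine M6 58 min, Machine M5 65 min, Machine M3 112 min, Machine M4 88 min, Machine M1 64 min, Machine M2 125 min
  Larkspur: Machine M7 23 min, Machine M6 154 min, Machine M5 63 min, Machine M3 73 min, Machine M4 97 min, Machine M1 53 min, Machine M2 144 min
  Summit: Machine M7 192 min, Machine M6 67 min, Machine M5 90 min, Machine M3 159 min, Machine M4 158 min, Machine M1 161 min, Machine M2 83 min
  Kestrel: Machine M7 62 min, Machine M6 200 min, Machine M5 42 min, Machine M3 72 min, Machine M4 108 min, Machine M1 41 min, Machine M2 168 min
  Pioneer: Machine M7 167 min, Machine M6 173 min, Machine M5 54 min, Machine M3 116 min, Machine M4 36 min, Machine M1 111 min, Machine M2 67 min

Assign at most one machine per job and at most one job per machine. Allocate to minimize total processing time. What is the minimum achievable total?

Treat this as an assignment problem: match each job to one machine.
Optimal: Granite→Machine M3 (87 min), Cove→Machine M5 (65 min), Larkspur→Machine M7 (23 min), Summit→Machine M6 (67 min), Kestrel→Machine M1 (41 min), Pioneer→Machine M4 (36 min) — total 87+65+23+67+41+36 = 319 min.
Column-greedy (each machine in turn goes to its cheapest remaining job) gives 407 min, worse by 88.
No other one-to-one assignment undercuts 319 min.

Minimum total: 319 min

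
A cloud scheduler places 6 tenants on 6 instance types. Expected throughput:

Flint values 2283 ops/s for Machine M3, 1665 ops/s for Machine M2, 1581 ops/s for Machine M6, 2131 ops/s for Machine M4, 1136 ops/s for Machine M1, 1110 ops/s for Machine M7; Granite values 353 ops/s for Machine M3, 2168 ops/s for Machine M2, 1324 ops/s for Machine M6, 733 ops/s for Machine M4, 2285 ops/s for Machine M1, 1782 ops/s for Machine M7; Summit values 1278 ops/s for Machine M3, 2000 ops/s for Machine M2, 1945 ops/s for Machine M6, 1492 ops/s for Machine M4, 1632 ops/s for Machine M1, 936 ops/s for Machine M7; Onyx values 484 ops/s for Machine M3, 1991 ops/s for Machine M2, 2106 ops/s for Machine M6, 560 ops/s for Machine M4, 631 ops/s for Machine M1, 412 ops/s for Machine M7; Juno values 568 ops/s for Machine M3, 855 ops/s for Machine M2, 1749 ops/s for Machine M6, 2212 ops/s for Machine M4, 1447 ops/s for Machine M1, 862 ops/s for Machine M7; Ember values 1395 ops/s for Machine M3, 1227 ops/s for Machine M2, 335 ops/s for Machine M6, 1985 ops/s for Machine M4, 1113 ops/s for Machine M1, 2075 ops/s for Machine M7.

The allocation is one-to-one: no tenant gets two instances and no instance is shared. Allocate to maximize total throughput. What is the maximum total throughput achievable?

This is the linear assignment problem.
Optimal: Flint→Machine M3 (2283 ops/s), Granite→Machine M1 (2285 ops/s), Summit→Machine M2 (2000 ops/s), Onyx→Machine M6 (2106 ops/s), Juno→Machine M4 (2212 ops/s), Ember→Machine M7 (2075 ops/s) — total 2283+2285+2000+2106+2212+2075 = 12961 ops/s.
Column-greedy (each instance in turn goes to its best remaining tenant) gives 12476 ops/s, worse by 485.

Maximum total: 12961 ops/s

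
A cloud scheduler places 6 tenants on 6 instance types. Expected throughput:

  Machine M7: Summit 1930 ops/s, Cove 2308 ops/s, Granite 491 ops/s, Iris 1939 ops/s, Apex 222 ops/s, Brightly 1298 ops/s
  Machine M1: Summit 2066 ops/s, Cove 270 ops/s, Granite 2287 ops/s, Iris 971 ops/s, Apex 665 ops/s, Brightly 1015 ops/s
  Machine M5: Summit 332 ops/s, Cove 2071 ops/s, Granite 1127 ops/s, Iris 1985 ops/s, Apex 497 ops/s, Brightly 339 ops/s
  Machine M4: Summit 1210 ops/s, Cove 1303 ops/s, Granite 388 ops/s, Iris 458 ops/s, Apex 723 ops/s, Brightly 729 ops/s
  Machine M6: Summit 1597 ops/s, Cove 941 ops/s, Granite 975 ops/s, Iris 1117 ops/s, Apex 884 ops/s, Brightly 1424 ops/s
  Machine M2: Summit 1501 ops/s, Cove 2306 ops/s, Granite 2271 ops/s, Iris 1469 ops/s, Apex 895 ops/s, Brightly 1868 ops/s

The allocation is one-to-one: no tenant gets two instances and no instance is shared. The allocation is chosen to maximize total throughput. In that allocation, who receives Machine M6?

Optimal: Summit→Machine M1 (2066 ops/s), Cove→Machine M7 (2308 ops/s), Granite→Machine M2 (2271 ops/s), Iris→Machine M5 (1985 ops/s), Apex→Machine M4 (723 ops/s), Brightly→Machine M6 (1424 ops/s) — total 2066+2308+2271+1985+723+1424 = 10777 ops/s.
Row-greedy (each tenant in turn takes its best remaining instance) gives 10243 ops/s, worse by 534.
Swapping Granite↔Summit (Granite→Machine M1 2287 ops/s, Summit→Machine M2 1501 ops/s) loses 549.
Brightly's own top instance is Machine M2 (1868 ops/s), but forcing Brightly→Machine M2 and reassigning the rest optimally gives only 10768 ops/s — worse by 9.

Brightly receives Machine M6.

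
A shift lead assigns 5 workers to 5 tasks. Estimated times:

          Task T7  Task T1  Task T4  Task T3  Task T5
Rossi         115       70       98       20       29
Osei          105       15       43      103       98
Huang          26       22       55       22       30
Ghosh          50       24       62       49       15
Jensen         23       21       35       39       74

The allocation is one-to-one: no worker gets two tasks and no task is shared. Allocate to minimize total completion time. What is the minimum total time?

Minimum total: 111 min

Optimal: Rossi→Task T3 (20 min), Osei→Task T1 (15 min), Huang→Task T7 (26 min), Ghosh→Task T5 (15 min), Jensen→Task T4 (35 min) — total 20+15+26+15+35 = 111 min.
Next-best assignment: Rossi→Task T3, Osei→Task T4, Huang→Task T1, Ghosh→Task T5, Jensen→Task T7 = 123 min.
Every other assignment is strictly worse.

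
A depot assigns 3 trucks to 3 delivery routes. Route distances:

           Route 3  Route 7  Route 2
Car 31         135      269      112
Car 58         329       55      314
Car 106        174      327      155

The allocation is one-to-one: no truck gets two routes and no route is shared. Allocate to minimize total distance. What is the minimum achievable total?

Min total: 341 km

This is a one-to-one assignment (minimum-cost bipartite matching).
Optimal: Car 31→Route 2 (112 km), Car 58→Route 7 (55 km), Car 106→Route 3 (174 km) — total 112+55+174 = 341 km.
Column-greedy (each route in turn goes to its cheapest remaining truck) gives 345 km, worse by 4.
Next-best assignment: Car 31→Route 3, Car 58→Route 7, Car 106→Route 2 = 345 km.
Checked against all permutations: 341 km is optimal.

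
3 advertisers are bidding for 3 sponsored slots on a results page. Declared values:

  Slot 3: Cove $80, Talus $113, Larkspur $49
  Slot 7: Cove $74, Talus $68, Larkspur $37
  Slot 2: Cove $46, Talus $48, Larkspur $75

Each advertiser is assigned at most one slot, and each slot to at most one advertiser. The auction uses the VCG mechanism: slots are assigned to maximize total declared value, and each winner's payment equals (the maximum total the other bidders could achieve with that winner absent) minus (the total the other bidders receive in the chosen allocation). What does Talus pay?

Efficient allocation: Cove→Slot 7 ($74), Talus→Slot 3 ($113), Larkspur→Slot 2 ($75); total welfare W = $262.
Talus receives Slot 3 at value $113, so the others get W − 113 = $149.
Without Talus: best allocation of the remaining 2 bidders over all 3 slots is Cove→Slot 3 ($80), Larkspur→Slot 2 ($75), total $155.
VCG payment = (others' best without Talus) − (others' welfare with Talus) = 155 − 149 = $6.

Talus pays $6.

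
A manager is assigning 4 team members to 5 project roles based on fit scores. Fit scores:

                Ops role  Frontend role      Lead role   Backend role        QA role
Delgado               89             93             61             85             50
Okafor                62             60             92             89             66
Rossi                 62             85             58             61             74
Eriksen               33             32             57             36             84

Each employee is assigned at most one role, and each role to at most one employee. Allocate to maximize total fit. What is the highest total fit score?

Optimal: Delgado→Ops role (89 pts), Okafor→Lead role (92 pts), Rossi→Frontend role (85 pts), Eriksen→QA role (84 pts) — total 89+92+85+84 = 350 pts.
Column-greedy (each role in turn goes to its best remaining employee) gives 302 pts, worse by 48.
No other one-to-one assignment exceeds 350 pts.

Maximum total: 350 pts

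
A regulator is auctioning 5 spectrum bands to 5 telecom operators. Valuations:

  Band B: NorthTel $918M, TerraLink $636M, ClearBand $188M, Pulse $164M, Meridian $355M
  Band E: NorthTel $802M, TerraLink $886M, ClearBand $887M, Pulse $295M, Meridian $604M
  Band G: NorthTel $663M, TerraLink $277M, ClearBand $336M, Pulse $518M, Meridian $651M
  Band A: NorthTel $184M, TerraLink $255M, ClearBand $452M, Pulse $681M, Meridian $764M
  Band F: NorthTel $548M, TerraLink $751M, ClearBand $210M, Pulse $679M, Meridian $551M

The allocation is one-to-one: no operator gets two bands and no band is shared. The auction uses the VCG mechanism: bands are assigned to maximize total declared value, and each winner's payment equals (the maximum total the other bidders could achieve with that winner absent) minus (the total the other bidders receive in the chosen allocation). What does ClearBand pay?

ClearBand pays $246M.

Efficient allocation: NorthTel→Band B ($918M), TerraLink→Band F ($751M), ClearBand→Band E ($887M), Pulse→Band A ($681M), Meridian→Band G ($651M); total welfare W = $3888M.
ClearBand receives Band E at value $887M, so the others get W − 887 = $3001M.
Without ClearBand: best allocation of the remaining 4 bidders over all 5 bands is NorthTel→Band B ($918M), TerraLink→Band E ($886M), Pulse→Band F ($679M), Meridian→Band A ($764M), total $3247M.
VCG payment = (others' best without ClearBand) − (others' welfare with ClearBand) = 3247 − 3001 = $246M.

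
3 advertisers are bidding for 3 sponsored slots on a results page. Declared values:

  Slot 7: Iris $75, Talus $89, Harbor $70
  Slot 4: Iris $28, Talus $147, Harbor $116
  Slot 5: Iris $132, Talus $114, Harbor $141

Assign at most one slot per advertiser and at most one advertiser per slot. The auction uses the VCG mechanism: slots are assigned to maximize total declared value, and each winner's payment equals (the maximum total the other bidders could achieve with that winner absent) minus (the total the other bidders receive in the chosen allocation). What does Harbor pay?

Efficient allocation: Iris→Slot 7 ($75), Talus→Slot 4 ($147), Harbor→Slot 5 ($141); total welfare W = $363.
Harbor receives Slot 5 at value $141, so the others get W − 141 = $222.
Without Harbor: best allocation of the remaining 2 bidders over all 3 slots is Iris→Slot 5 ($132), Talus→Slot 4 ($147), total $279.
VCG payment = (others' best without Harbor) − (others' welfare with Harbor) = 279 − 222 = $57.

Harbor pays $57.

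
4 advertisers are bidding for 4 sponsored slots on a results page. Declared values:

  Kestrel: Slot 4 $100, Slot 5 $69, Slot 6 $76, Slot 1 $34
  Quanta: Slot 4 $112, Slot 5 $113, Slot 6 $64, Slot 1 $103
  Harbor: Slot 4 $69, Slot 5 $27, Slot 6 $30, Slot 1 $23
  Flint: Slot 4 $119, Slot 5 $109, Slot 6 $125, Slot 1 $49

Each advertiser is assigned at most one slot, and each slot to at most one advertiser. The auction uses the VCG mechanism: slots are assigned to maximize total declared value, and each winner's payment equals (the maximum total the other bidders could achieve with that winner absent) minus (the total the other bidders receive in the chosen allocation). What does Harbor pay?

Harbor pays $41.

Efficient allocation: Kestrel→Slot 5 ($69), Quanta→Slot 1 ($103), Harbor→Slot 4 ($69), Flint→Slot 6 ($125); total welfare W = $366.
Harbor receives Slot 4 at value $69, so the others get W − 69 = $297.
Without Harbor: best allocation of the remaining 3 bidders over all 4 slots is Kestrel→Slot 4 ($100), Quanta→Slot 5 ($113), Flint→Slot 6 ($125), total $338.
VCG payment = (others' best without Harbor) − (others' welfare with Harbor) = 338 − 297 = $41.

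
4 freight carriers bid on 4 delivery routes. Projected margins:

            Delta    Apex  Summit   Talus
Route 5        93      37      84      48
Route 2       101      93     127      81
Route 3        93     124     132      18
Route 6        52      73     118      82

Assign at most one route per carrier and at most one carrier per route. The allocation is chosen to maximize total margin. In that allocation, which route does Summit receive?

Summit receives Route 2.

This is the linear assignment problem.
Optimal: Delta→Route 5 ($93k), Apex→Route 3 ($124k), Summit→Route 2 ($127k), Talus→Route 6 ($82k) — total 93+124+127+82 = $426k.
Max-entry greedy (repeatedly take the single best remaining cell) gives $352k, worse by 74.
Next-best assignment: Delta→Route 5, Apex→Route 3, Summit→Route 6, Talus→Route 2 = $416k.
Swapping Apex↔Delta (Apex→Route 5 $37k, Delta→Route 3 $93k) loses 87.
Every other assignment is strictly worse.
Summit's own top route is Route 3 ($132k), but forcing Summit→Route 3 and reassigning the rest optimally gives only $400k — worse by 26.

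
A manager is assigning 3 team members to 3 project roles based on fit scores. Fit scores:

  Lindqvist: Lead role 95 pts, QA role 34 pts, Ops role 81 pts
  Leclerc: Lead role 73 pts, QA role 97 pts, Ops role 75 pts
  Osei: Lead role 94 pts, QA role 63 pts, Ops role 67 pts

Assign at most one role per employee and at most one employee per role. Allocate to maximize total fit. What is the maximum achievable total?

Maximum total: 272 pts

Treat this as an assignment problem: match each employee to one role.
Optimal: Lindqvist→Ops role (81 pts), Leclerc→QA role (97 pts), Osei→Lead role (94 pts) — total 81+97+94 = 272 pts.
Column-greedy (each role in turn goes to its best remaining employee) gives 259 pts, worse by 13.
Checked against all permutations: 272 pts is optimal.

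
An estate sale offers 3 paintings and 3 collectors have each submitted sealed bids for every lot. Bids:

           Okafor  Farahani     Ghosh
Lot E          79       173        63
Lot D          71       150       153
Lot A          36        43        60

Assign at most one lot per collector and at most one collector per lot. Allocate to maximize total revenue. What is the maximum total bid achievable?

Maximum total: $362

This is the linear assignment problem.
Optimal: Okafor→Lot A ($36), Farahani→Lot E ($173), Ghosh→Lot D ($153) — total 36+173+153 = $362.
Row-greedy (each collector in turn takes its best remaining lot) gives $289, worse by 73.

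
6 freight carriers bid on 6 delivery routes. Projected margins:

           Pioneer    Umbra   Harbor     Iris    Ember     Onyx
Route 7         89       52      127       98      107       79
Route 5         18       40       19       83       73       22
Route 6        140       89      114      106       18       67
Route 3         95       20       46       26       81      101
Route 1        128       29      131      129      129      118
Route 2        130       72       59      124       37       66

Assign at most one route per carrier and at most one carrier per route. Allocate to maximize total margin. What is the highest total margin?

Maximum total: $661k

This is a one-to-one assignment (maximum-weight bipartite matching).
Optimal: Pioneer→Route 6 ($140k), Umbra→Route 5 ($40k), Harbor→Route 7 ($127k), Iris→Route 2 ($124k), Ember→Route 1 ($129k), Onyx→Route 3 ($101k) — total 140+40+127+124+129+101 = $661k.
Max-entry greedy (repeatedly take the single best remaining cell) gives $643k, worse by 18.
Next-best assignment: Pioneer→Route 2, Umbra→Route 6, Harbor→Route 7, Iris→Route 5, Ember→Route 1, Onyx→Route 3 = $659k.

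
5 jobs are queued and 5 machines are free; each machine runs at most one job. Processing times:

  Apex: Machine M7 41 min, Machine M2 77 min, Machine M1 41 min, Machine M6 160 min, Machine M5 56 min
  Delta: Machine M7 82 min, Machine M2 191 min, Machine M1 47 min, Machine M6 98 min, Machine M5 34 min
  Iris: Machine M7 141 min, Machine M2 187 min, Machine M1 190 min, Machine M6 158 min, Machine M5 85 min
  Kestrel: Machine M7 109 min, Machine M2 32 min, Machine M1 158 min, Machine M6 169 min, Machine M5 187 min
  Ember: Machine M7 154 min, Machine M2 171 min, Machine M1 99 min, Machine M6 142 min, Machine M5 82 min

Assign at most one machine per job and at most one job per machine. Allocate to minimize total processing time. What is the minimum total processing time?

This is the linear assignment problem.
Optimal: Apex→Machine M7 (41 min), Delta→Machine M1 (47 min), Iris→Machine M5 (85 min), Kestrel→Machine M2 (32 min), Ember→Machine M6 (142 min) — total 41+47+85+32+142 = 347 min.
Min-entry greedy (repeatedly take the single cheapest remaining cell) gives 364 min, worse by 17.
No other one-to-one assignment undercuts 347 min.

Minimum total: 347 min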